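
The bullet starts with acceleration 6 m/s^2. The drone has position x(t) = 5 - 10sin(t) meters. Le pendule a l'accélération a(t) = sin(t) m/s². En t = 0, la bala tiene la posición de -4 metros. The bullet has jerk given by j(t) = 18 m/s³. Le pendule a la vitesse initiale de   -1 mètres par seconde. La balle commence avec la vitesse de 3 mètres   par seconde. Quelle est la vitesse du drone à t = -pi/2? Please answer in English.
We must differentiate our position equation x(t) = 5 - 10·sin(t) 1 time. The derivative of position gives velocity: v(t) = -10·cos(t). We have velocity v(t) = -10·cos(t). Substituting t = -pi/2: v(-pi/2) = 0.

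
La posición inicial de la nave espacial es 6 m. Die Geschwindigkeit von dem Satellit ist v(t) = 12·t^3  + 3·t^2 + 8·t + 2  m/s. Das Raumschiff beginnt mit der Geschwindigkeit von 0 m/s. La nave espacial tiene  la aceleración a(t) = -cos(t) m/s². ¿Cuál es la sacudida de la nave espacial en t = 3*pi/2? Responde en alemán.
Wir müssen unsere Gleichung für die Beschleunigung a(t) = -cos(t) 1-mal ableiten. Durch Ableiten von der Beschleunigung erhalten wir den Ruck: j(t) = sin(t). Mit j(t) = sin(t) und Einsetzen von t = 3*pi/2, finden wir j = -1.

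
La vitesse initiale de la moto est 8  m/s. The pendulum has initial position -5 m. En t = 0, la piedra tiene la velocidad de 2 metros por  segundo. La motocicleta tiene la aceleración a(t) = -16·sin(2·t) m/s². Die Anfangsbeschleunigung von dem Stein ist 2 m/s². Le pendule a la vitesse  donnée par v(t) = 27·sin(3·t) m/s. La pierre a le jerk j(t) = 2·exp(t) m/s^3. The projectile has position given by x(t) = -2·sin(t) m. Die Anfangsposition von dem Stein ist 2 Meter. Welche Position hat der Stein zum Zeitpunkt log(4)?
Ausgehend von dem Ruck j(t) = 2·exp(t), nehmen wir 3 Integrale. Durch Integration von dem Ruck und Verwendung der Anfangsbedingung a(0) = 2, erhalten wir a(t) = 2·exp(t). Das Integral von der Beschleunigung ist die Geschwindigkeit. Mit v(0) = 2 erhalten wir v(t) = 2·exp(t). Die Stammfunktion von der Geschwindigkeit, mit x(0) = 2, ergibt die Position: x(t) = 2·exp(t). Mit x(t) = 2·exp(t) und Einsetzen von t = log(4), finden wir x = 8.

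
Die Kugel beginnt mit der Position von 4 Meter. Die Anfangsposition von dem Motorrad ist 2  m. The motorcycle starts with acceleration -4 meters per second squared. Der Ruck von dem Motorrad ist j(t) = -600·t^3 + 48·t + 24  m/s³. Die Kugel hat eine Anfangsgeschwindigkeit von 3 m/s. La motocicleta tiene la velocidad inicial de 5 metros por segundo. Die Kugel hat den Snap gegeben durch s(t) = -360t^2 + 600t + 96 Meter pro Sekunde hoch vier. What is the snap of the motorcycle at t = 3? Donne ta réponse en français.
Pour résoudre ceci, nous devons prendre 1 dérivée de notre équation du jerk j(t) = -600·t^3 + 48·t + 24. En dérivant le jerk, nous obtenons le snap: s(t) = 48 - 1800·t^2. Nous avons le snap s(t) = 48 - 1800·t^2. En substituant t = 3: s(3) = -16152.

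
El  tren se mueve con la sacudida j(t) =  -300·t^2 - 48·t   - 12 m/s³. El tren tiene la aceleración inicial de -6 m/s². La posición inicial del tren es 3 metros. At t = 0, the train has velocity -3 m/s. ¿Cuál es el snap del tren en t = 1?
Para resolver esto, necesitamos tomar 1 derivada de nuestra ecuación de la sacudida j(t) = -300·t^2 - 48·t - 12. Tomando d/dt de j(t), encontramos s(t) = -600·t - 48. Usando s(t) = -600·t - 48 y sustituyendo t = 1, encontramos s = -648.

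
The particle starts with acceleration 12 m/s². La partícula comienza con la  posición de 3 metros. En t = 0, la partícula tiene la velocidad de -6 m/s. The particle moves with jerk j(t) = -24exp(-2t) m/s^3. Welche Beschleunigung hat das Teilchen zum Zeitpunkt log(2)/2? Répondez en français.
Nous devons intégrer notre équation du jerk j(t) = -24·exp(-2·t) 1 fois. L'intégrale du jerk, avec a(0) = 12, donne l'accélération: a(t) = 12·exp(-2·t). De l'équation de l'accélération a(t) = 12·exp(-2·t), nous substituons t = log(2)/2 pour obtenir a = 6.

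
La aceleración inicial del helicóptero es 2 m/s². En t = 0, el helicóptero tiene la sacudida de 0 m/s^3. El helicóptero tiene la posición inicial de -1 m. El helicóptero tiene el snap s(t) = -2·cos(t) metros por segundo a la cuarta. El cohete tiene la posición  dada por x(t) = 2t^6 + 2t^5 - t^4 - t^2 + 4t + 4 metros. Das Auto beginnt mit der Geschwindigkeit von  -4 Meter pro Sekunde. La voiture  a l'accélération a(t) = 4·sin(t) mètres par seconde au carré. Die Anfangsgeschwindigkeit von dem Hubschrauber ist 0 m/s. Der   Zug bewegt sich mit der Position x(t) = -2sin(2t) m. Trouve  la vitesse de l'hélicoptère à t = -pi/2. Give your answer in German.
Ausgehend von dem Snap s(t) = -2·cos(t), nehmen wir 3 Stammfunktionen. Durch Integration von dem Snap und Verwendung der Anfangsbedingung j(0) = 0, erhalten wir j(t) = -2·sin(t). Durch Integration von dem Ruck und Verwendung der Anfangsbedingung a(0) = 2, erhalten wir a(t) = 2·cos(t). Durch Integration von der Beschleunigung und Verwendung der Anfangsbedingung v(0) = 0, erhalten wir v(t) = 2·sin(t). Mit v(t) = 2·sin(t) und Einsetzen von t = -pi/2, finden wir v = -2.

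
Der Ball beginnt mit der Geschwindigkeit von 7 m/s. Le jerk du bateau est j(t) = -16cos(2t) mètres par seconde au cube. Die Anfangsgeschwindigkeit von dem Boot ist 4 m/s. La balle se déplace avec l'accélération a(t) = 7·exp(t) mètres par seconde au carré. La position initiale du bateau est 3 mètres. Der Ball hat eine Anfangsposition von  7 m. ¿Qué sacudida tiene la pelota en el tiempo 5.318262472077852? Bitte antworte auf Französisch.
Pour résoudre ceci, nous devons prendre 1 dérivée de notre équation de l'accélération a(t) = 7·exp(t). En dérivant l'accélération, nous obtenons le jerk: j(t) = 7·exp(t). Nous avons le jerk j(t) = 7·exp(t). En substituant t = 5.318262472077852: j(5.318262472077852) = 1428.20347341255.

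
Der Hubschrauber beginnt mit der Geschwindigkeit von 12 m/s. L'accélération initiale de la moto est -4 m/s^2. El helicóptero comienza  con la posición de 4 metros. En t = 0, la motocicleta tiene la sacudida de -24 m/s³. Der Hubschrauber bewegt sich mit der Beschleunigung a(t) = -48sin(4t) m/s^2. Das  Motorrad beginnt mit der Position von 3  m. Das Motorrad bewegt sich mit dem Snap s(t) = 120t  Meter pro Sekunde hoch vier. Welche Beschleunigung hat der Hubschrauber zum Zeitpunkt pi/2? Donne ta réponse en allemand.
Aus der Gleichung für die Beschleunigung a(t) = -48·sin(4·t), setzen wir t = pi/2 ein und erhalten a = 0.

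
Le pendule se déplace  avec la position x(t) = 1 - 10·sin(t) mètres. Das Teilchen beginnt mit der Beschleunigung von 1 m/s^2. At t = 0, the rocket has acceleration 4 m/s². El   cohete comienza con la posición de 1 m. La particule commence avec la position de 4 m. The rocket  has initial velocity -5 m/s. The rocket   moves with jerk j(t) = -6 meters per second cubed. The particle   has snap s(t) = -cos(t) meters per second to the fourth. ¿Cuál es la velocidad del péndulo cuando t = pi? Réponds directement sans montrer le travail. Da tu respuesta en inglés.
The answer is 10.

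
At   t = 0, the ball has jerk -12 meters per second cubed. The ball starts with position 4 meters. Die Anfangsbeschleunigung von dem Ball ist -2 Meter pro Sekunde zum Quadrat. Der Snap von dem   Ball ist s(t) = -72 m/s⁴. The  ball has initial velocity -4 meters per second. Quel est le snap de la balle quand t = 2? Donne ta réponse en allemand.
Mit s(t) = -72 und Einsetzen von t = 2, finden wir s = -72.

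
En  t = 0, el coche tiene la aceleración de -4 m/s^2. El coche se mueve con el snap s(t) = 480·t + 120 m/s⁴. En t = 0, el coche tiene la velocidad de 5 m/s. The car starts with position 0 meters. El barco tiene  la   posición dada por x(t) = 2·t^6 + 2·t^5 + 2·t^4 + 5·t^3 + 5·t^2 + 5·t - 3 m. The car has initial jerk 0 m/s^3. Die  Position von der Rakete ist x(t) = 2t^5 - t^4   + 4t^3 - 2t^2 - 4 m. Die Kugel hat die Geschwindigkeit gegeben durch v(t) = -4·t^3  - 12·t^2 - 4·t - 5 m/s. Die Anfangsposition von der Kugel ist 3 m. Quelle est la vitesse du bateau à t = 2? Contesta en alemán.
Um dies zu lösen, müssen wir 1 Ableitung unserer Gleichung für die Position x(t) = 2·t^6 + 2·t^5 + 2·t^4 + 5·t^3 + 5·t^2 + 5·t - 3 nehmen. Durch Ableiten von der Position erhalten wir die Geschwindigkeit: v(t) = 12·t^5 + 10·t^4 + 8·t^3 + 15·t^2 + 10·t + 5. Wir haben die Geschwindigkeit v(t) = 12·t^5 + 10·t^4 + 8·t^3 + 15·t^2 + 10·t + 5. Durch Einsetzen von t = 2: v(2) = 693.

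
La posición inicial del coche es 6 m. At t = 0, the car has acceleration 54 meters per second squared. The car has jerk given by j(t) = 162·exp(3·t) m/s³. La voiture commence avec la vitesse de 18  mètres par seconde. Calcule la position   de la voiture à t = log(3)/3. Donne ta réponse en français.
Nous devons trouver l'intégrale de notre équation du jerk j(t) = 162·exp(3·t) 3 fois. En prenant ∫j(t)dt et en appliquant a(0) = 54, nous trouvons a(t) = 54·exp(3·t). L'intégrale de l'accélération est la vitesse. En utilisant v(0) = 18, nous obtenons v(t) = 18·exp(3·t). En prenant ∫v(t)dt et en appliquant x(0) = 6, nous trouvons x(t) = 6·exp(3·t). En utilisant x(t) = 6·exp(3·t) et en substituant t = log(3)/3, nous trouvons x = 18.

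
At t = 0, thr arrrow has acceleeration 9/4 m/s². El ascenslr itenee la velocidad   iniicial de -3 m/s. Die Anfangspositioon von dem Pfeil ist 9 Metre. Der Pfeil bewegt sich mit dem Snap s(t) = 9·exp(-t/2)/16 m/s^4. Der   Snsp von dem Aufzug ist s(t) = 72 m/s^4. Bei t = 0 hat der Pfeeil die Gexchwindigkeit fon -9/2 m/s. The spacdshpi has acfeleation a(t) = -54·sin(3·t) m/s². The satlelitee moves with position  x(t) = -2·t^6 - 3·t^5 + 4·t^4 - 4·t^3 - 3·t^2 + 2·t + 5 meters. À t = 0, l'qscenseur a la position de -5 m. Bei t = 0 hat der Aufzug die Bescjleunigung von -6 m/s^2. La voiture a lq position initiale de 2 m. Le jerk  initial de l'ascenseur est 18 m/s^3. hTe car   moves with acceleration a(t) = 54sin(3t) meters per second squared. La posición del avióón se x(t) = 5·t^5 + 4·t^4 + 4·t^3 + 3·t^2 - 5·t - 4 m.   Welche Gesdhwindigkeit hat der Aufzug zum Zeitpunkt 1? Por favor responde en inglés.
To find the answer, we compute 3 antiderivatives of s(t) = 72. The antiderivative of snap, with j(0) = 18, gives jerk: j(t) = 72·t + 18. Taking ∫j(t)dt and applying a(0) = -6, we find a(t) = 36·t^2 + 18·t - 6. The antiderivative of acceleration, with v(0) = -3, gives velocity: v(t) = 12·t^3 + 9·t^2 - 6·t - 3. We have velocity v(t) = 12·t^3 + 9·t^2 - 6·t - 3. Substituting t = 1: v(1) = 12.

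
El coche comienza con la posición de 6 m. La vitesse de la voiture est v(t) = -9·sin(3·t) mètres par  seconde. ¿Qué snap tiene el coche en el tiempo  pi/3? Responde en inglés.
We must differentiate our velocity equation v(t) = -9·sin(3·t) 3 times. Taking d/dt of v(t), we find a(t) = -27·cos(3·t). The derivative of acceleration gives jerk: j(t) = 81·sin(3·t). Taking d/dt of j(t), we find s(t) = 243·cos(3·t). We have snap s(t) = 243·cos(3·t). Substituting t = pi/3: s(pi/3) = -243.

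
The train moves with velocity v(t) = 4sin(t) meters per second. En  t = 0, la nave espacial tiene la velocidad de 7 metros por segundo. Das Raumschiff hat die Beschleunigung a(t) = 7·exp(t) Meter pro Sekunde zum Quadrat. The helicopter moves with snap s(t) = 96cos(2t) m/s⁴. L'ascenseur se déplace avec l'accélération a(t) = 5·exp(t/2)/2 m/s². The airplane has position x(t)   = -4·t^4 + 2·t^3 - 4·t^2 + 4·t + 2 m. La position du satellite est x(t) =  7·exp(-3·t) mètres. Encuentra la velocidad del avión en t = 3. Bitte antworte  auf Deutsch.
Wir müssen unsere Gleichung für die Position x(t) = -4·t^4 + 2·t^3 - 4·t^2 + 4·t + 2 1-mal ableiten. Mit d/dt von x(t) finden wir v(t) = -16·t^3 + 6·t^2 - 8·t + 4. Mit v(t) = -16·t^3 + 6·t^2 - 8·t + 4 und Einsetzen von t = 3, finden wir v = -398.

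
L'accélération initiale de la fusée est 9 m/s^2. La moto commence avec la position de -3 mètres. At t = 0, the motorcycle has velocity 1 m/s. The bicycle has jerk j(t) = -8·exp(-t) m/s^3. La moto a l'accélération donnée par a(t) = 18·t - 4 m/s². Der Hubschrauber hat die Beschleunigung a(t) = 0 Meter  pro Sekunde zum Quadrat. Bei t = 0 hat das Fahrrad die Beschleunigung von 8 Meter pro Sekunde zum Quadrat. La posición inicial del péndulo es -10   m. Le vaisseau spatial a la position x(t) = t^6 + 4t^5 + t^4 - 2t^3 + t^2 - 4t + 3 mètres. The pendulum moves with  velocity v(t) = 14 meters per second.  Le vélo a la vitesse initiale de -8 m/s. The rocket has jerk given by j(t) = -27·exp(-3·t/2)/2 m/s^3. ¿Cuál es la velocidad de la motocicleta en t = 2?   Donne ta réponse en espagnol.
Necesitamos integrar nuestra ecuación de la aceleración a(t) = 18·t - 4 1 vez. La antiderivada de la aceleración, con v(0) = 1, da la velocidad: v(t) = 9·t^2 - 4·t + 1. Usando v(t) = 9·t^2 - 4·t + 1 y sustituyendo t = 2, encontramos v = 29.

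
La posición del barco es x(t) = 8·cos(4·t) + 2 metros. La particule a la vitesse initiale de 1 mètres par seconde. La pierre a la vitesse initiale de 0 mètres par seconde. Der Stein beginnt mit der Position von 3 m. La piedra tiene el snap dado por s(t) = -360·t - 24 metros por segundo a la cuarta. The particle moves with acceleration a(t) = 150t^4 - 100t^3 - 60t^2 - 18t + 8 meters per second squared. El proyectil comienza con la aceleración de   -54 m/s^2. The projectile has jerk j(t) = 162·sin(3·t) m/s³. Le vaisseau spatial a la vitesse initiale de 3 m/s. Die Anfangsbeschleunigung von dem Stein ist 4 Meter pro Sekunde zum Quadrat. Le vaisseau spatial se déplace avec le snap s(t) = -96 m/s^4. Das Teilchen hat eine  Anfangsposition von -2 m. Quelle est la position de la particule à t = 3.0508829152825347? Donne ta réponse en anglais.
To find the answer, we compute 2 integrals of a(t) = 150·t^4 - 100·t^3 - 60·t^2 - 18·t + 8. The integral of acceleration, with v(0) = 1, gives velocity: v(t) = 30·t^5 - 25·t^4 - 20·t^3 - 9·t^2 + 8·t + 1. Finding the antiderivative of v(t) and using x(0) = -2: x(t) = 5·t^6 - 5·t^5 - 5·t^4 - 3·t^3 + 4·t^2 + t - 2. We have position x(t) = 5·t^6 - 5·t^5 - 5·t^4 - 3·t^3 + 4·t^2 + t - 2. Substituting t = 3.0508829152825347: x(3.0508829152825347) = 2230.33922621281.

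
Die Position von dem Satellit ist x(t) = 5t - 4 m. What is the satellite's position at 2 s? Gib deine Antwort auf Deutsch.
Mit x(t) = 5·t - 4 und Einsetzen von t = 2, finden wir x = 6.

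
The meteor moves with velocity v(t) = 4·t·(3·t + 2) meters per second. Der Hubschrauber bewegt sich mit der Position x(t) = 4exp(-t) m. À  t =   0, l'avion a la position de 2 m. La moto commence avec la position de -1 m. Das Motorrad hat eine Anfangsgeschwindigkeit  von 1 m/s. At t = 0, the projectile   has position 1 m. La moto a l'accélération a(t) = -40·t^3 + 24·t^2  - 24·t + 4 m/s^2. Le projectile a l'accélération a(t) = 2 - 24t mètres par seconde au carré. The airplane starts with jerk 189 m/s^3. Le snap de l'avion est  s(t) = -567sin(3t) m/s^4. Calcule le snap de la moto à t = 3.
Pour résoudre ceci, nous devons prendre 2 dérivées de notre équation de l'accélération a(t) = -40·t^3 + 24·t^2 - 24·t + 4. En prenant d/dt de a(t), nous trouvons j(t) = -120·t^2 + 48·t - 24. La dérivée du jerk donne le snap: s(t) = 48 - 240·t. Nous avons le snap s(t) = 48 - 240·t. En substituant t = 3: s(3) = -672.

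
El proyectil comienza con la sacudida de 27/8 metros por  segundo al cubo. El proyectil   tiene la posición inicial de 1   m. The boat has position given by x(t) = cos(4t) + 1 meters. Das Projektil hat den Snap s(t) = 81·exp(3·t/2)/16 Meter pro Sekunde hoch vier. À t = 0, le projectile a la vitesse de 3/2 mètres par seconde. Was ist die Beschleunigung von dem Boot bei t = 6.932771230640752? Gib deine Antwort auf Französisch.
Nous devons dériver notre équation de la position x(t) = cos(4·t) + 1 2 fois. En prenant d/dt de x(t), nous trouvons v(t) = -4·sin(4·t). La dérivée de la vitesse donne l'accélération: a(t) = -16·cos(4·t). Nous avons l'accélération a(t) = -16·cos(4·t). En substituant t = 6.932771230640752: a(6.932771230640752) = 13.6965400046633.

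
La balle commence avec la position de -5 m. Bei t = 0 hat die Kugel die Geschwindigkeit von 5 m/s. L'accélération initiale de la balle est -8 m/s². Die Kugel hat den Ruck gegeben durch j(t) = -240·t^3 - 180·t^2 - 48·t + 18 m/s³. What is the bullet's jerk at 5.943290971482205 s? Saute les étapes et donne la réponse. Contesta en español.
La respuesta es -57009.3162893460.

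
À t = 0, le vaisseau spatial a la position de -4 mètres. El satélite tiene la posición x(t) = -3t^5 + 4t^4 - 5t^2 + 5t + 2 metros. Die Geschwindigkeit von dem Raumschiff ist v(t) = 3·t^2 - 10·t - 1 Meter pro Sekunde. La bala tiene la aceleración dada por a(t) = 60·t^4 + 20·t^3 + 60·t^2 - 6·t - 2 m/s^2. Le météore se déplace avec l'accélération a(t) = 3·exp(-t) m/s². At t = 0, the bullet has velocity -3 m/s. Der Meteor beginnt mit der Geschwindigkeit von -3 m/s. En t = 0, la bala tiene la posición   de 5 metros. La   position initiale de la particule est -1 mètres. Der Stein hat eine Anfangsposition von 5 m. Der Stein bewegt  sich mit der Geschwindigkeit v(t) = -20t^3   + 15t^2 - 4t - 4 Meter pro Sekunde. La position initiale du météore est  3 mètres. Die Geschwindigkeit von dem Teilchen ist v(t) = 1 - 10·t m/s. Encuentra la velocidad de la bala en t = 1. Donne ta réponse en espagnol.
Debemos encontrar la integral de nuestra ecuación de la aceleración a(t) = 60·t^4 + 20·t^3 + 60·t^2 - 6·t - 2 1 vez. La integral de la aceleración es la velocidad. Usando v(0) = -3, obtenemos v(t) = 12·t^5 + 5·t^4 + 20·t^3 - 3·t^2 - 2·t - 3. Tenemos la velocidad v(t) = 12·t^5 + 5·t^4 + 20·t^3 - 3·t^2 - 2·t - 3. Sustituyendo t = 1: v(1) = 29.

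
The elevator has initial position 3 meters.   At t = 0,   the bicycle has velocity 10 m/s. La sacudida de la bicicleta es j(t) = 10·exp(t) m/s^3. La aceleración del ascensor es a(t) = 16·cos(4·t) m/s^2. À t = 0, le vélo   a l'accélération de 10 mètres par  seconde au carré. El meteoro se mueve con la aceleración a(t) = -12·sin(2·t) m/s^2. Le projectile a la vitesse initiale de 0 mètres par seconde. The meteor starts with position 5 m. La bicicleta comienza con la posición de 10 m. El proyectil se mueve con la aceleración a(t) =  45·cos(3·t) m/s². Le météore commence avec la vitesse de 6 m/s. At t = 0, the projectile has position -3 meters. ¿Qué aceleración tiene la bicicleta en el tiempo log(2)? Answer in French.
En partant du jerk j(t) = 10·exp(t), nous prenons 1 primitive. La primitive du jerk est l'accélération. En utilisant a(0) = 10, nous obtenons a(t) = 10·exp(t). De l'équation de l'accélération a(t) = 10·exp(t), nous substituons t = log(2) pour obtenir a = 20.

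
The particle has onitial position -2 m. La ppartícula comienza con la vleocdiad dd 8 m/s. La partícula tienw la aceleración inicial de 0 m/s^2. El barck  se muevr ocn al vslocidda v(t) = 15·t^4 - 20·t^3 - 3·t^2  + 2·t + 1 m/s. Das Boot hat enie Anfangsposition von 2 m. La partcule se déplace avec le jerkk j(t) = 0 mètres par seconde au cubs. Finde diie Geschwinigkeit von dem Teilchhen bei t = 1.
Wir müssen das Integral unserer Gleichung für den Ruck j(t) = 0 2-mal finden. Die Stammfunktion von dem Ruck, mit a(0) = 0, ergibt die Beschleunigung: a(t) = 0. Mit ∫a(t)dt und Anwendung von v(0) = 8, finden wir v(t) = 8. Wir haben die Geschwindigkeit v(t) = 8. Durch Einsetzen von t = 1: v(1) = 8.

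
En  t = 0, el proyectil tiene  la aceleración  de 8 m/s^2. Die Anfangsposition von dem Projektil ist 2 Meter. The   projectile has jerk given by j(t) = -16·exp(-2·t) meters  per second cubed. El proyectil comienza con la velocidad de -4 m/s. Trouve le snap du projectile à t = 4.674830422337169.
Nous devons dériver notre équation du jerk j(t) = -16·exp(-2·t) 1 fois. En dérivant le jerk, nous obtenons le snap: s(t) = 32·exp(-2·t). En utilisant s(t) = 32·exp(-2·t) et en substituant t = 4.674830422337169, nous trouvons s = 0.00278383740421310.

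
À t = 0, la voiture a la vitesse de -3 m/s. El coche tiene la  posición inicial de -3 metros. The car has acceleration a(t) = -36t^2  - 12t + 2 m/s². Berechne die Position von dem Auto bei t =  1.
Ausgehend von der Beschleunigung a(t) = -36·t^2 - 12·t + 2, nehmen wir 2 Stammfunktionen. Die Stammfunktion von der Beschleunigung, mit v(0) = -3, ergibt die Geschwindigkeit: v(t) = -12·t^3 - 6·t^2 + 2·t - 3. Mit ∫v(t)dt und Anwendung von x(0) = -3, finden wir x(t) = -3·t^4 - 2·t^3 + t^2 - 3·t - 3. Wir haben die Position x(t) = -3·t^4 - 2·t^3 + t^2 - 3·t - 3. Durch Einsetzen von t = 1: x(1) = -10.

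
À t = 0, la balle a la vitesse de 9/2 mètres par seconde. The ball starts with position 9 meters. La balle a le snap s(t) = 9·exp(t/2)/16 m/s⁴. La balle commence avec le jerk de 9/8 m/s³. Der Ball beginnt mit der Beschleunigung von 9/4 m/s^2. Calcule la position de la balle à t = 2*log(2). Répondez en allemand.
Um dies zu lösen, müssen wir 4 Integrale unserer Gleichung für den Snap s(t) = 9·exp(t/2)/16 finden. Mit ∫s(t)dt und Anwendung von j(0) = 9/8, finden wir j(t) = 9·exp(t/2)/8. Mit ∫j(t)dt und Anwendung von a(0) = 9/4, finden wir a(t) = 9·exp(t/2)/4. Das Integral von der Beschleunigung ist die Geschwindigkeit. Mit v(0) = 9/2 erhalten wir v(t) = 9·exp(t/2)/2. Durch Integration von der Geschwindigkeit und Verwendung der Anfangsbedingung x(0) = 9, erhalten wir x(t) = 9·exp(t/2). Mit x(t) = 9·exp(t/2) und Einsetzen von t = 2*log(2), finden wir x = 18.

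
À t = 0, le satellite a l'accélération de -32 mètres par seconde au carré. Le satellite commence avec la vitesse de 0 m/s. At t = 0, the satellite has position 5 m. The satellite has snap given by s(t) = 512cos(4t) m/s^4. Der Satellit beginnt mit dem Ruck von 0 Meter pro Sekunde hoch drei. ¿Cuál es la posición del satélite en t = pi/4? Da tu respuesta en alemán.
Wir müssen die Stammfunktion unserer Gleichung für den Snap s(t) = 512·cos(4·t) 4-mal finden. Die Stammfunktion von dem Snap ist der Ruck. Mit j(0) = 0 erhalten wir j(t) = 128·sin(4·t). Die Stammfunktion von dem Ruck ist die Beschleunigung. Mit a(0) = -32 erhalten wir a(t) = -32·cos(4·t). Durch Integration von der Beschleunigung und Verwendung der Anfangsbedingung v(0) = 0, erhalten wir v(t) = -8·sin(4·t). Mit ∫v(t)dt und Anwendung von x(0) = 5, finden wir x(t) = 2·cos(4·t) + 3. Aus der Gleichung für die Position x(t) = 2·cos(4·t) + 3, setzen wir t = pi/4 ein und erhalten x = 1.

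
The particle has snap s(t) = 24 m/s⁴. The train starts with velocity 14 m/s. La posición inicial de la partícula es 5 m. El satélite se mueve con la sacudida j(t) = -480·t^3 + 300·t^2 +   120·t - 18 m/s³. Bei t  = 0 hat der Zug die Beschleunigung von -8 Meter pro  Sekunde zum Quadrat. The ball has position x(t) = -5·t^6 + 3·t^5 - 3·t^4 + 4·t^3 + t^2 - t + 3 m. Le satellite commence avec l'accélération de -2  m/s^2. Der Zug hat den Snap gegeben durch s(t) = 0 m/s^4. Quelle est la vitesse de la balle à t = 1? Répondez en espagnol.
Partiendo de la posición x(t) = -5·t^6 + 3·t^5 - 3·t^4 + 4·t^3 + t^2 - t + 3, tomamos 1 derivada. Tomando d/dt de x(t), encontramos v(t) = -30·t^5 + 15·t^4 - 12·t^3 + 12·t^2 + 2·t - 1. De la ecuación de la velocidad v(t) = -30·t^5 + 15·t^4 - 12·t^3 + 12·t^2 + 2·t - 1, sustituimos t = 1 para obtener v = -14.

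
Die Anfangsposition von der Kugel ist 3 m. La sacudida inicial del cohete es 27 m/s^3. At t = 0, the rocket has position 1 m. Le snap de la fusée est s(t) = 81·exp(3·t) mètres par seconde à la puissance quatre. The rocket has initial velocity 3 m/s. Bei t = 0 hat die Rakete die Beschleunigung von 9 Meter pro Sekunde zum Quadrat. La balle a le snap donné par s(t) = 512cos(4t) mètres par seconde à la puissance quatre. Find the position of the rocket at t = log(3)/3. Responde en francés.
Nous devons intégrer notre équation du snap s(t) = 81·exp(3·t) 4 fois. La primitive du snap, avec j(0) = 27, donne le jerk: j(t) = 27·exp(3·t). En intégrant le jerk et en utilisant la condition initiale a(0) = 9, nous obtenons a(t) = 9·exp(3·t). La primitive de l'accélération est la vitesse. En utilisant v(0) = 3, nous obtenons v(t) = 3·exp(3·t). La primitive de la vitesse, avec x(0) = 1, donne la position: x(t) = exp(3·t). Nous avons la position x(t) = exp(3·t). En substituant t = log(3)/3: x(log(3)/3) = 3.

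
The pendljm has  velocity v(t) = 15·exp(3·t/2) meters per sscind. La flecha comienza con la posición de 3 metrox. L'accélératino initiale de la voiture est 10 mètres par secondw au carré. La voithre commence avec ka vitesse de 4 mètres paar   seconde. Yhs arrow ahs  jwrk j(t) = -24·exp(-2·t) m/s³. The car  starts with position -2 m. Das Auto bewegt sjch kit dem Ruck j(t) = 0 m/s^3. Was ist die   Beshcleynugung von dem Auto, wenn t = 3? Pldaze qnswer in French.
Pour résoudre ceci, nous devons prendre 1 primitive de notre équation du jerk j(t) = 0. L'intégrale du jerk, avec a(0) = 10, donne l'accélération: a(t) = 10. En utilisant a(t) = 10 et en substituant t = 3, nous trouvons a = 10.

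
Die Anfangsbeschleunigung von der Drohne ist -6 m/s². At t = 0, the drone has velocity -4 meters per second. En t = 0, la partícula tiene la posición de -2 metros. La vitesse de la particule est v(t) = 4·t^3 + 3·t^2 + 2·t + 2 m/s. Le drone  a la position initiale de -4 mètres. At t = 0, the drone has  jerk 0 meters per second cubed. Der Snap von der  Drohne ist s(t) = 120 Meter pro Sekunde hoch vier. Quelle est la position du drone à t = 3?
Pour résoudre ceci, nous devons prendre 4 primitives de notre équation du snap s(t) = 120. En intégrant le snap et en utilisant la condition initiale j(0) = 0, nous obtenons j(t) = 120·t. En intégrant le jerk et en utilisant la condition initiale a(0) = -6, nous obtenons a(t) = 60·t^2 - 6. La primitive de l'accélération, avec v(0) = -4, donne la vitesse: v(t) = 20·t^3 - 6·t - 4. L'intégrale de la vitesse est la position. En utilisant x(0) = -4, nous obtenons x(t) = 5·t^4 - 3·t^2 - 4·t - 4. De l'équation de la position x(t) = 5·t^4 - 3·t^2 - 4·t - 4, nous substituons t = 3 pour obtenir x = 362.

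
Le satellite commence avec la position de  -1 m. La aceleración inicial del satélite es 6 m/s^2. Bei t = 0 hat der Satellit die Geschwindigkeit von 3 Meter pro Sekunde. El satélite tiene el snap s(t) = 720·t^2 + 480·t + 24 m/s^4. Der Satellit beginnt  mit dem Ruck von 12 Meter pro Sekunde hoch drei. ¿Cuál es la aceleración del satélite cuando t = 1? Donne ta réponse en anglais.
To solve this, we need to take 2 antiderivatives of our snap equation s(t) = 720·t^2 + 480·t + 24. The antiderivative of snap, with j(0) = 12, gives jerk: j(t) = 240·t^3 + 240·t^2 + 24·t + 12. Integrating jerk and using the initial condition a(0) = 6, we get a(t) = 60·t^4 + 80·t^3 + 12·t^2 + 12·t + 6. We have acceleration a(t) = 60·t^4 + 80·t^3 + 12·t^2 + 12·t + 6. Substituting t = 1: a(1) = 170.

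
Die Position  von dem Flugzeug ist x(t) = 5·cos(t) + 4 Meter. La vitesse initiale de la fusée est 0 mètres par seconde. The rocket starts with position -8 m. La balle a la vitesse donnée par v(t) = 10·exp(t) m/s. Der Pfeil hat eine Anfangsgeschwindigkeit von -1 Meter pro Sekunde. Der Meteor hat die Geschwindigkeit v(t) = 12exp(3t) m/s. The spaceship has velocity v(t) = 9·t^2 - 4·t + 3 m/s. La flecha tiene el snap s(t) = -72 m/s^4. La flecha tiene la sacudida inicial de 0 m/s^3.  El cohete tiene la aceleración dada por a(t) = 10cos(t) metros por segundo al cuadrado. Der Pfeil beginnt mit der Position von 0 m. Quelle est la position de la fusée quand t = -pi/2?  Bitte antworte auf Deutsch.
Ausgehend von der Beschleunigung a(t) = 10·cos(t), nehmen wir 2 Stammfunktionen. Mit ∫a(t)dt und Anwendung von v(0) = 0, finden wir v(t) = 10·sin(t). Mit ∫v(t)dt und Anwendung von x(0) = -8, finden wir x(t) = 2 - 10·cos(t). Aus der Gleichung für die Position x(t) = 2 - 10·cos(t), setzen wir t = -pi/2 ein und erhalten x = 2.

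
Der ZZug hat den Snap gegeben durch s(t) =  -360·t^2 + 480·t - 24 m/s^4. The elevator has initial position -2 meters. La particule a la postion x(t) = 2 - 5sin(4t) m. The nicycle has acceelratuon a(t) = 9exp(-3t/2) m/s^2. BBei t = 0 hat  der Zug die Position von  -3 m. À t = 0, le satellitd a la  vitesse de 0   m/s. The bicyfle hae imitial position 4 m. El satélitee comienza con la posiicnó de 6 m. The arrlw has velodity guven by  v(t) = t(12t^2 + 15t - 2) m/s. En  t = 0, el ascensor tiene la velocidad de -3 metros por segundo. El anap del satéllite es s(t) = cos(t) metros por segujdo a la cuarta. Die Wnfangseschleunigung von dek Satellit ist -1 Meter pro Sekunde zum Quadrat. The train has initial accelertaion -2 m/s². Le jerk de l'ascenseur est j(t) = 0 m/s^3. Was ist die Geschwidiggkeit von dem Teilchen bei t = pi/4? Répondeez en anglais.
We must differentiate our position equation x(t) = 2 - 5·sin(4·t) 1 time. Taking d/dt of x(t), we find v(t) = -20·cos(4·t). We have velocity v(t) = -20·cos(4·t). Substituting t = pi/4: v(pi/4) = 20.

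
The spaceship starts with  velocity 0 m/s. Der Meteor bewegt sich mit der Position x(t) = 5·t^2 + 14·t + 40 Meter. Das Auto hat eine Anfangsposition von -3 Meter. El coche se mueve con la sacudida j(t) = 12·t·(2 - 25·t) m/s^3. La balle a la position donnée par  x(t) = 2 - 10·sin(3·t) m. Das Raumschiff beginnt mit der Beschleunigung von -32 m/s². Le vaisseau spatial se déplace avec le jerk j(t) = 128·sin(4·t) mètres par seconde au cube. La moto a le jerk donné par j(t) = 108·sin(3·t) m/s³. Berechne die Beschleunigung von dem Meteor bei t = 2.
Um dies zu lösen, müssen wir 2 Ableitungen unserer Gleichung für die Position x(t) = 5·t^2 + 14·t + 40 nehmen. Mit d/dt von x(t) finden wir v(t) = 10·t + 14. Mit d/dt von v(t) finden wir a(t) = 10. Mit a(t) = 10 und Einsetzen von t = 2, finden wir a = 10.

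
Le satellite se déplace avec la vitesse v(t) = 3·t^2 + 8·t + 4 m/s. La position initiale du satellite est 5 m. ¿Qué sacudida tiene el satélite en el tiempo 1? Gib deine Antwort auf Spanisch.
Para resolver esto, necesitamos tomar 2 derivadas de nuestra ecuación de la velocidad v(t) = 3·t^2 + 8·t + 4. La derivada de la velocidad da la aceleración: a(t) = 6·t + 8. Derivando la aceleración, obtenemos la sacudida: j(t) = 6. Usando j(t) = 6 y sustituyendo t = 1, encontramos j = 6.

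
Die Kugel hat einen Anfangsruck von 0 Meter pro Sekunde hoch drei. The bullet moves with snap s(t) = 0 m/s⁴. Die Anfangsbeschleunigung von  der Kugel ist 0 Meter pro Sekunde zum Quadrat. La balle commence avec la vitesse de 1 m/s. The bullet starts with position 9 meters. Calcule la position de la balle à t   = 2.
Pour résoudre ceci, nous devons prendre 4 intégrales de notre équation du snap s(t) = 0. La primitive du snap est le jerk. En utilisant j(0) = 0, nous obtenons j(t) = 0. La primitive du jerk, avec a(0) = 0, donne l'accélération: a(t) = 0. En prenant ∫a(t)dt et en appliquant v(0) = 1, nous trouvons v(t) = 1. L'intégrale de la vitesse, avec x(0) = 9, donne la position: x(t) = t + 9. De l'équation de la position x(t) = t + 9, nous substituons t = 2 pour obtenir x = 11.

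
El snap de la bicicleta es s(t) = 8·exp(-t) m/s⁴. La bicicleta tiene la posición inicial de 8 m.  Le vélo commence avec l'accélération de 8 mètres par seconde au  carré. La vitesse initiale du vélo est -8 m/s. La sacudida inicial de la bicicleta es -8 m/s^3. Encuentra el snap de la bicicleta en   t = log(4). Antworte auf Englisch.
Using s(t) = 8·exp(-t) and substituting t = log(4), we find s = 2.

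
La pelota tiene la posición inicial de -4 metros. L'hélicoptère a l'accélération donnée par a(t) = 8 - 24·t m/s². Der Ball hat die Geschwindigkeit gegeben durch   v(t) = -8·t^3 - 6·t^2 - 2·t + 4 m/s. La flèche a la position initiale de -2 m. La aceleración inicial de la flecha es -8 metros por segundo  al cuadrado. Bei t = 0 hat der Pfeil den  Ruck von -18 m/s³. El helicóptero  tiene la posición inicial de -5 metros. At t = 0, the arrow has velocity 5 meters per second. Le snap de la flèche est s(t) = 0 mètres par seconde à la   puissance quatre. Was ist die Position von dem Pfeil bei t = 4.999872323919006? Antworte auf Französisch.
En partant du snap s(t) = 0, nous prenons 4 intégrales. L'intégrale du snap est le jerk. En utilisant j(0) = -18, nous obtenons j(t) = -18. En intégrant le jerk et en utilisant la condition initiale a(0) = -8, nous obtenons a(t) = -18·t - 8. La primitive de l'accélération, avec v(0) = 5, donne la vitesse: v(t) = -9·t^2 - 8·t + 5. La primitive de la vitesse est la position. En utilisant x(0) = -2, nous obtenons x(t) = -3·t^3 - 4·t^2 + 5·t - 2. Nous avons la position x(t) = -3·t^3 - 4·t^2 + 5·t - 2. En substituant t = 4.999872323919006: x(4.999872323919006) = -451.966805017693.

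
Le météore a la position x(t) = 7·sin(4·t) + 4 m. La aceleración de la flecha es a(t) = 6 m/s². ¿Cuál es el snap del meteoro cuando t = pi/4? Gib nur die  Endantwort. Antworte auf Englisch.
The snap at t = pi/4 is s = 0.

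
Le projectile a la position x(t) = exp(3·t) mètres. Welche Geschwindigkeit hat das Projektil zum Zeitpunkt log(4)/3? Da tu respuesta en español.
Partiendo de la posición x(t) = exp(3·t), tomamos 1 derivada. Tomando d/dt de x(t), encontramos v(t) = 3·exp(3·t). Usando v(t) = 3·exp(3·t) y sustituyendo t = log(4)/3, encontramos v = 12.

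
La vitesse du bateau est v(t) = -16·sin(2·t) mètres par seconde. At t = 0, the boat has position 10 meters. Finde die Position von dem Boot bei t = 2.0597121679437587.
Um dies zu lösen, müssen wir 1 Stammfunktion unserer Gleichung für die Geschwindigkeit v(t) = -16·sin(2·t) finden. Die Stammfunktion von der Geschwindigkeit, mit x(0) = 10, ergibt die Position: x(t) = 8·cos(2·t) + 2. Wir haben die Position x(t) = 8·cos(2·t) + 2. Durch Einsetzen von t = 2.0597121679437587: x(2.0597121679437587) = -2.47057614445363.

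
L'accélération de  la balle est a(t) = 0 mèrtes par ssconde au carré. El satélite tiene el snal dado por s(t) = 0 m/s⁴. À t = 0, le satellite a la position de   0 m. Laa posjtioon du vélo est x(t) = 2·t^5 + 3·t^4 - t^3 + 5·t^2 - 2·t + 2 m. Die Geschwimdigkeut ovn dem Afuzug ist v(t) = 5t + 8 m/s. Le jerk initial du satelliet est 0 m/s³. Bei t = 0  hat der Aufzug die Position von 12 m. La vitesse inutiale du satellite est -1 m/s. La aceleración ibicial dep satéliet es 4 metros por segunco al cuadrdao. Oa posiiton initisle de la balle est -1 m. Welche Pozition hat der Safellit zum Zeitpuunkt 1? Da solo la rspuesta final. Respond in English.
x(1) = 1.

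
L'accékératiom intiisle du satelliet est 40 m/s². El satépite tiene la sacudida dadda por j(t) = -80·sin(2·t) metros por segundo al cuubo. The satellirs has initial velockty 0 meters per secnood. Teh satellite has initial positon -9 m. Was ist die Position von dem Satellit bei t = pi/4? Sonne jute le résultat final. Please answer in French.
À t = pi/4, x = 1.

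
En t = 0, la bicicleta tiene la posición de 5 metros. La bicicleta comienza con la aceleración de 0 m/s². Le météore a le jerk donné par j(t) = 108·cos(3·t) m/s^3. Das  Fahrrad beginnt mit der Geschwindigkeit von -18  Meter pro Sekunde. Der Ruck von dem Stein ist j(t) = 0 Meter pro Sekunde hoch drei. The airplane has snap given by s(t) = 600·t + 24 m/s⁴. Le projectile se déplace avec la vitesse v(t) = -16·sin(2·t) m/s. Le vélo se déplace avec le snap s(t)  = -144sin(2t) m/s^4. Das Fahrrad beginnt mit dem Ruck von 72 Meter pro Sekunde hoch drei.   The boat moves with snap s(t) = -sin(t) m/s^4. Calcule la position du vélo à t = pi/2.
Pour résoudre ceci, nous devons prendre 4 primitives de notre équation du snap s(t) = -144·sin(2·t). La primitive du snap est le jerk. En utilisant j(0) = 72, nous obtenons j(t) = 72·cos(2·t). En prenant ∫j(t)dt et en appliquant a(0) = 0, nous trouvons a(t) = 36·sin(2·t). En prenant ∫a(t)dt et en appliquant v(0) = -18, nous trouvons v(t) = -18·cos(2·t). En intégrant la vitesse et en utilisant la condition initiale x(0) = 5, nous obtenons x(t) = 5 - 9·sin(2·t). En utilisant x(t) = 5 - 9·sin(2·t) et en substituant t = pi/2, nous trouvons x = 5.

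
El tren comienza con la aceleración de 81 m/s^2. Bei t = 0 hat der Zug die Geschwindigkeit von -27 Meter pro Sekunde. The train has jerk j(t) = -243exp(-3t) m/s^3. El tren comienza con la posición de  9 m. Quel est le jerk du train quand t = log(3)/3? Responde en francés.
En utilisant j(t) = -243·exp(-3·t) et en substituant t = log(3)/3, nous trouvons j = -81.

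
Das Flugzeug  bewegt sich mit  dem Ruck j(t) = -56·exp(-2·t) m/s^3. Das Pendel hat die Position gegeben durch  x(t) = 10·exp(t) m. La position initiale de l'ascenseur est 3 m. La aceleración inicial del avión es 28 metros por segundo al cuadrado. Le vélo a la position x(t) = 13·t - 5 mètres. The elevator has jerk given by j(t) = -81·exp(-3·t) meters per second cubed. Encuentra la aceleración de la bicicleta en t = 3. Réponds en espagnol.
Partiendo de la posición x(t) = 13·t - 5, tomamos 2 derivadas. Derivando la posición, obtenemos la velocidad: v(t) = 13. Tomando d/dt de v(t), encontramos a(t) = 0. Usando a(t) = 0 y sustituyendo t = 3, encontramos a = 0.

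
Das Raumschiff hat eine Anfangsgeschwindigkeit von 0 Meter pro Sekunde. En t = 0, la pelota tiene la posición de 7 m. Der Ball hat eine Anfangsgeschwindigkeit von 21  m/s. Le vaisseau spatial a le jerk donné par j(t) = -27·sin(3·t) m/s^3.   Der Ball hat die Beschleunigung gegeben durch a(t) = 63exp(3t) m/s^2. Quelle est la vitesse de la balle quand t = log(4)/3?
Nous devons trouver l'intégrale de notre équation de l'accélération a(t) = 63·exp(3·t) 1 fois. L'intégrale de l'accélération, avec v(0) = 21, donne la vitesse: v(t) = 21·exp(3·t). En utilisant v(t) = 21·exp(3·t) et en substituant t = log(4)/3, nous trouvons v = 84.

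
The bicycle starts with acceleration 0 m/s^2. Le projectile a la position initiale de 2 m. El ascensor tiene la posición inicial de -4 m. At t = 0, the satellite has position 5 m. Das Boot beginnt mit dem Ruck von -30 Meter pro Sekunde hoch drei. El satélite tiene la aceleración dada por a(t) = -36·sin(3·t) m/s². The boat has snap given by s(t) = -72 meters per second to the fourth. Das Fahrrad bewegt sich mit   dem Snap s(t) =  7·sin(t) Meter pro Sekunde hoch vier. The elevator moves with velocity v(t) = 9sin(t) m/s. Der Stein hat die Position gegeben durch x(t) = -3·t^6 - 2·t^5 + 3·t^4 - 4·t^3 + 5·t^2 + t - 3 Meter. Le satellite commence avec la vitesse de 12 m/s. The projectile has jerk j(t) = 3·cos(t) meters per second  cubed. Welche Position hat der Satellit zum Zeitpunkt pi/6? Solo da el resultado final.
Die Antwort ist 9.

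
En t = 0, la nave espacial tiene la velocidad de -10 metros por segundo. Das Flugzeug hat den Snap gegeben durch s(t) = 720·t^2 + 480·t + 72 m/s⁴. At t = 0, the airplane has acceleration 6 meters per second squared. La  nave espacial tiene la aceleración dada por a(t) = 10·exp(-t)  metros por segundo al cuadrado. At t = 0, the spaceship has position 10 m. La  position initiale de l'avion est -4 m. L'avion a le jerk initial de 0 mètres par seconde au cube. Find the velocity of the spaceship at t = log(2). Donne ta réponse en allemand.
Um dies zu lösen, müssen wir 1 Integral unserer Gleichung für die Beschleunigung a(t) = 10·exp(-t) finden. Durch Integration von der Beschleunigung und Verwendung der Anfangsbedingung v(0) = -10, erhalten wir v(t) = -10·exp(-t). Aus der Gleichung für die Geschwindigkeit v(t) = -10·exp(-t), setzen wir t = log(2) ein und erhalten v = -5.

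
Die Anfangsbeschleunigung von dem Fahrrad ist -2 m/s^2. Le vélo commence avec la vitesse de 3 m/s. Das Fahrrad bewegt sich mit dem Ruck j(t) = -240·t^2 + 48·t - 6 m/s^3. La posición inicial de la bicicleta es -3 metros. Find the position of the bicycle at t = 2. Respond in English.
We need to integrate our jerk equation j(t) = -240·t^2 + 48·t - 6 3 times. The integral of jerk is acceleration. Using a(0) = -2, we get a(t) = -80·t^3 + 24·t^2 - 6·t - 2. Taking ∫a(t)dt and applying v(0) = 3, we find v(t) = -20·t^4 + 8·t^3 - 3·t^2 - 2·t + 3. The integral of velocity, with x(0) = -3, gives position: x(t) = -4·t^5 + 2·t^4 - t^3 - t^2 + 3·t - 3. We have position x(t) = -4·t^5 + 2·t^4 - t^3 - t^2 + 3·t - 3. Substituting t = 2: x(2) = -105.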